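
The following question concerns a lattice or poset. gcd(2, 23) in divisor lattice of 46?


Meet=gcd.
gcd(2,23)=1


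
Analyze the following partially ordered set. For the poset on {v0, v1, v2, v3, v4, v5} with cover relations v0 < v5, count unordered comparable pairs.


A comparable pair {a,b} has a < b or b < a in the order.
Count unordered pairs where one element is strictly below the other.
Examples: {v0,v5}
Total comparable pairs: 1


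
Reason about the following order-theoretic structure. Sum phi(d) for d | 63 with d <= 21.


Divisors of 63 up to 21: [1, 3, 7, 9, 21]
phi values: [1, 2, 6, 6, 12]
Sum = 27


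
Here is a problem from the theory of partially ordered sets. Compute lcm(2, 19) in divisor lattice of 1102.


In a divisor lattice, join = lcm (least common multiple).
gcd(2,19) = 1
lcm(2,19) = 2*19/gcd = 38/1 = 38


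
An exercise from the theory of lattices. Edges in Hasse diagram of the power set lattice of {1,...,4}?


A cover relation a -< b holds when a < b with no c strictly between.
Cover relations:
  {} -< {1}
  {} -< {2}
  {} -< {3}
  {} -< {4}
  {1} -< {1,2}
  {1} -< {1,3}
  {1} -< {1,4}
  {2} -< {1,2}
  ...24 more
Total: 32


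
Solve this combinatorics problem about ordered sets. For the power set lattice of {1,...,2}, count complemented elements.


An element a is complemented if some b has a meet b = bottom, a join b = top.
every subset A has complement S\A, so all elements are complemented.
Complemented elements: {}, {1}, {2}, {1,2}
Count: 4


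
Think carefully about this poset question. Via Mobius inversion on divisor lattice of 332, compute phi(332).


phi(n) = n * prod_{p|n} (1 - 1/p).
Prime divisors of 332: [2, 83]
phi(332) = 332 * (1 - 1/2) * (1 - 1/83)
phi(332) = 164


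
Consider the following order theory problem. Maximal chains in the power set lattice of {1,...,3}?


A maximal chain goes from the minimum element to a maximal element via cover relations.
Counting all min-to-max paths in the cover graph.
Total maximal chains: 6


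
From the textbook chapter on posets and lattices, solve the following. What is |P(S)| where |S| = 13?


Power set = 2^n.
2^13 = 8192


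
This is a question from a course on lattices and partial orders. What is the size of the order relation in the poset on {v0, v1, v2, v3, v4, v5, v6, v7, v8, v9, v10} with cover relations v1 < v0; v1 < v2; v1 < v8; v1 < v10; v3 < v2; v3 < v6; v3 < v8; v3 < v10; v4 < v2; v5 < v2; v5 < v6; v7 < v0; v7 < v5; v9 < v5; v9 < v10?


The order relation is {(a,b) : a <= b}, reflexive so it includes (a,a).
Examples: (v0,v0), (v1,v0), (v1,v1), (v1,v10), (v1,v2), ...
Total ordered pairs: 30


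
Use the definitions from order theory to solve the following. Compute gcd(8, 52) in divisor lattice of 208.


In a divisor lattice, meet = gcd (greatest common divisor).
By Euclidean algorithm or factoring: gcd(8,52) = 4


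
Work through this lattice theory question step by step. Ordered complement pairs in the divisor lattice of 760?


Complement pair (a,b): a meet b = bottom, a join b = top.
Here: gcd(a,b)=1 and lcm(a,b)=760, i.e. a*b=760 with a,b coprime.
Pairs found: (1,760), (5,152), (8,95), (19,40), ... (4 more)
Total ordered pairs: 8


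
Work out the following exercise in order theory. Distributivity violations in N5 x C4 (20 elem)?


Distributive law: a ^ (b v c) = (a ^ b) v (a ^ c).
Check all 20^3 = 8000 ordered triples (a,b,c).
  e.g. a=(b,0), b=(a,0), c=(c,0): lhs=(b,0) != rhs=(a,0)
  e.g. a=(b,0), b=(a,0), c=(c,1): lhs=(b,0) != rhs=(a,0)
Total violating triples: 128


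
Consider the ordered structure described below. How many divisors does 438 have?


Divisors of 438: [1, 2, 3, 6, 73, 146, 219, 438]
Count: 8


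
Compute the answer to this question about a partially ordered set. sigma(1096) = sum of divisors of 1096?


sigma(n) = sum of divisors.
Divisors of 1096: [1, 2, 4, 8, 137, 274, 548, 1096]
Sum = 2070


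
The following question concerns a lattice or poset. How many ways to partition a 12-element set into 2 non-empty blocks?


S(n,k) = k*S(n-1,k) + S(n-1,k-1).
S(11,2) = 1023, S(11,1) = 1
S(12,2) = 2*1023 + 1 = 2046 + 1
S(12,2) = 2047


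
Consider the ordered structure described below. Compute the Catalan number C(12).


C(n) = C(2n, n) / (n+1).
C(24, 12) = 2704156
C(12) = 2704156 / 13 = 208012


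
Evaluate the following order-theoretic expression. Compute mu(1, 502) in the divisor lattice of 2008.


In a divisor lattice, mu(a,b) = mu(b/a) where mu is the classical Mobius function.
b/a = 502/1 = 502
Prime factorization of 502: primes [2, 251]
502 is squarefree with 2 prime factor(s), so mu(502) = (-1)^2 = 1


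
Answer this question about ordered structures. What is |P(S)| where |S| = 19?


Power set = 2^n.
2^19 = 524288


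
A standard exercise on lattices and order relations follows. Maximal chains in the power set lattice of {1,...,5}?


A maximal chain goes from the minimum element to a maximal element via cover relations.
Counting all min-to-max paths in the cover graph.
Total maximal chains: 120


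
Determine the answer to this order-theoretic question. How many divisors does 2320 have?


Divisors of 2320: [1, 2, 4, 5, 8, 10, 16, 20, 29, 40, 58, 80, 116, 145, 232, 290, 464, 580, 1160, 2320]
Count: 20


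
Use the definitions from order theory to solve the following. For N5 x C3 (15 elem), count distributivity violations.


Distributive law: a ^ (b v c) = (a ^ b) v (a ^ c).
Check all 15^3 = 3375 ordered triples (a,b,c).
  e.g. a=(b,0), b=(a,0), c=(c,0): lhs=(b,0) != rhs=(a,0)
  e.g. a=(b,0), b=(a,0), c=(c,1): lhs=(b,0) != rhs=(a,0)
Total violating triples: 54


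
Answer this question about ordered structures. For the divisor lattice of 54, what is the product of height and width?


Height = length of longest chain minus 1; width = size of largest antichain.
A maximum chain: 1 | 3 | 9 | 27 | 54  (height 4).
A maximum antichain: {2, 3}  (width 2).
Product = 4 * 2 = 8


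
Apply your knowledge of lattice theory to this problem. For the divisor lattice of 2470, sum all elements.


sigma(n) = sum of divisors.
Divisors of 2470: [1, 2, 5, 10, 13, 19, 26, 38, 65, 95, 130, 190, 247, 494, 1235, 2470]
Sum = 5040


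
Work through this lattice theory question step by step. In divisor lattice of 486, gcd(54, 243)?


Meet=gcd.
gcd(54,243)=27


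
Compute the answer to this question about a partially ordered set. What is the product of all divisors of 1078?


Divisors of 1078: [1, 2, 7, 11, 14, 22, 49, 77, 98, 154, 539, 1078]
Product = n^(d(n)/2) = 1078^(12/2)
Product = 1569323814085808704


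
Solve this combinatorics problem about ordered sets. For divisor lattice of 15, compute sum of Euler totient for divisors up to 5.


Divisors of 15 up to 5: [1, 3, 5]
phi values: [1, 2, 4]
Sum = 7


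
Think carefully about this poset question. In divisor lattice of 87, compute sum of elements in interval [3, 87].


Interval [3,87] in divisors of 87: [3, 87]
Sum = 90


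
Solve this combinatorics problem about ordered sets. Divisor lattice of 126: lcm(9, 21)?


Join=lcm.
gcd(9,21)=3
lcm=63


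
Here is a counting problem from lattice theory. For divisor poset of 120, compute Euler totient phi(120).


phi(n) = n * prod_{p|n} (1 - 1/p).
Prime divisors of 120: [2, 3, 5]
phi(120) = 120 * (1 - 1/2) * (1 - 1/3) * (1 - 1/5)
phi(120) = 32


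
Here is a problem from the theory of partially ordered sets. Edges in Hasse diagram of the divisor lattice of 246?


A cover relation a -< b holds when a < b with no c strictly between.
Cover relations:
  1 -< 2
  1 -< 3
  1 -< 41
  2 -< 6
  2 -< 82
  3 -< 6
  3 -< 123
  6 -< 246
  ...4 more
Total: 12


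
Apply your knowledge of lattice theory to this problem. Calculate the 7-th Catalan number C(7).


C(n) = C(2n, n) / (n+1).
C(14, 7) = 3432
C(7) = 3432 / 8 = 429


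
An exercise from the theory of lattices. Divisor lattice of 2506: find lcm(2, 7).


In a divisor lattice, join = lcm (least common multiple).
gcd(2,7) = 1
lcm(2,7) = 2*7/gcd = 14/1 = 14


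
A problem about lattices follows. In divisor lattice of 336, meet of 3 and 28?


In a divisor lattice, meet = gcd (greatest common divisor).
By Euclidean algorithm or factoring: gcd(3,28) = 1


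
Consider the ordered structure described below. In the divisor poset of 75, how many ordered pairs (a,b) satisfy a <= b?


The order relation is {(a,b) : a <= b}, reflexive so it includes (a,a).
Examples: (1,1), (1,15), (1,25), (1,3), (1,5), ...
Total ordered pairs: 18


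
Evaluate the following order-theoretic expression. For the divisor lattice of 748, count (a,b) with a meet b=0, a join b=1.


Complement pair (a,b): a meet b = bottom, a join b = top.
Here: gcd(a,b)=1 and lcm(a,b)=748, i.e. a*b=748 with a,b coprime.
Pairs found: (1,748), (4,187), (11,68), (17,44), ... (4 more)
Total ordered pairs: 8


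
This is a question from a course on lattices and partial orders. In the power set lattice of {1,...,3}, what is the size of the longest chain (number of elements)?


A chain is a totally ordered subset; we count the number of elements in a maximum chain.
Compute, for each element x, the size of the longest chain ending at x:
  {}: 1
  {1}: 2
  {2}: 2
  {3}: 2
  {1,2}: 3
  {1,3}: 3
  ...
A maximum chain: {} < {1} < {1,2} < {1,2,3}
Number of elements in the longest chain: 4


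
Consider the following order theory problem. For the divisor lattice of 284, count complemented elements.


An element a is complemented if some b has a meet b = bottom, a join b = top.
a is complemented iff gcd(a, n/a)=1, i.e. a is a unitary divisor of 284.
Complemented elements: 1, 4, 71, 284
Count: 4


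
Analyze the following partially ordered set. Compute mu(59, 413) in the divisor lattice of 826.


In a divisor lattice, mu(a,b) = mu(b/a) where mu is the classical Mobius function.
b/a = 413/59 = 7
Prime factorization of 7: primes [7]
7 is squarefree with 1 prime factor(s), so mu(7) = (-1)^1 = -1


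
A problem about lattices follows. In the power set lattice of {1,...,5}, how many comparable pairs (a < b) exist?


A comparable pair {a,b} has a < b or b < a in the order.
Count unordered pairs where one element is strictly below the other.
Examples: {{},{1}}, {{},{2}}, {{},{3}}, {{},{4}}, ...
Total comparable pairs: 211


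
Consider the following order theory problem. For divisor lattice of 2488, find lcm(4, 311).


In a divisor lattice, join = lcm (least common multiple).
Compute lcm iteratively: start with first element, then lcm(current, next).
Elements: [4, 311]
lcm(4,311) = 1244
Final lcm = 1244


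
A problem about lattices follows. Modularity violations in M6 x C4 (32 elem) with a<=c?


Modular law: if a <= c then a v (b ^ c) = (a v b) ^ c.
Check all triples (a,b,c) with a <= c among 32 elements.
This lattice is modular (diamonds M_m and their chain-products are modular).
Total violating triples: 0


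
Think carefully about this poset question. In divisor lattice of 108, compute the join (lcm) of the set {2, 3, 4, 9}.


In a divisor lattice, join = lcm (least common multiple).
Compute lcm iteratively: start with first element, then lcm(current, next).
Elements: [2, 3, 4, 9]
lcm(2,3) = 6
lcm(6,4) = 12
lcm(12,9) = 36
Final lcm = 36


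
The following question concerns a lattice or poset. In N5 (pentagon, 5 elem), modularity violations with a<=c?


Modular law: if a <= c then a v (b ^ c) = (a v b) ^ c.
Check all triples (a,b,c) with a <= c among 5 elements.
  e.g. a=a, b=c, c=b: lhs=a != rhs=b
Total violating triples: 1


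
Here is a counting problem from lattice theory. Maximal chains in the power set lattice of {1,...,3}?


A maximal chain goes from the minimum element to a maximal element via cover relations.
Counting all min-to-max paths in the cover graph.
Total maximal chains: 6


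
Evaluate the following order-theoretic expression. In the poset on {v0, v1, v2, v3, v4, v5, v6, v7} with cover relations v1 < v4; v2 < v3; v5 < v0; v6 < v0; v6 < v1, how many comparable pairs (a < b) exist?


A comparable pair {a,b} has a < b or b < a in the order.
Count unordered pairs where one element is strictly below the other.
Examples: {v0,v5}, {v0,v6}, {v1,v4}, {v1,v6}, ...
Total comparable pairs: 6


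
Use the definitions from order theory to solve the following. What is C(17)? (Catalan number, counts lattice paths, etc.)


C(n) = C(2n, n) / (n+1).
C(34, 17) = 2333606220
C(17) = 2333606220 / 18 = 129644790


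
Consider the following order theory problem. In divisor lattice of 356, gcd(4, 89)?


Meet=gcd.
gcd(4,89)=1


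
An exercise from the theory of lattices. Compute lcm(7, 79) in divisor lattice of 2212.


In a divisor lattice, join = lcm (least common multiple).
gcd(7,79) = 1
lcm(7,79) = 7*79/gcd = 553/1 = 553


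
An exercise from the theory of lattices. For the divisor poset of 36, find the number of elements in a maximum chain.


A chain is a totally ordered subset; we count the number of elements in a maximum chain.
Compute, for each element x, the size of the longest chain ending at x:
  1: 1
  2: 2
  3: 2
  4: 3
  9: 3
  6: 3
  ...
A maximum chain: 1 < 2 < 4 < 12 < 36
Number of elements in the longest chain: 5


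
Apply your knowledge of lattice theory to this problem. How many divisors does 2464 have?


Divisors of 2464: [1, 2, 4, 7, 8, 11, 14, 16, 22, 28, 32, 44, 56, 77, 88, 112, 154, 176, 224, 308, 352, 616, 1232, 2464]
Count: 24


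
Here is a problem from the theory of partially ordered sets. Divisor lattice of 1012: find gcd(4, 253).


In a divisor lattice, meet = gcd (greatest common divisor).
By Euclidean algorithm or factoring: gcd(4,253) = 1


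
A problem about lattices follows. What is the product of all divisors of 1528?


Divisors of 1528: [1, 2, 4, 8, 191, 382, 764, 1528]
Product = n^(d(n)/2) = 1528^(8/2)
Product = 5451216326656


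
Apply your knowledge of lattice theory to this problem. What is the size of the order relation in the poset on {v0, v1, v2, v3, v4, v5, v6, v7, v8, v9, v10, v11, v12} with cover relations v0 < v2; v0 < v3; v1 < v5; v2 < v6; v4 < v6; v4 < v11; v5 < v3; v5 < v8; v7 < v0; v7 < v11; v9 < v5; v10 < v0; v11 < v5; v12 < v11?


The order relation is {(a,b) : a <= b}, reflexive so it includes (a,a).
Examples: (v0,v0), (v0,v2), (v0,v3), (v0,v6), (v1,v1), ...
Total ordered pairs: 48


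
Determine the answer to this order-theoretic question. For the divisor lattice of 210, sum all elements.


sigma(n) = sum of divisors.
Divisors of 210: [1, 2, 3, 5, 6, 7, 10, 14, 15, 21, 30, 35, 42, 70, 105, 210]
Sum = 576


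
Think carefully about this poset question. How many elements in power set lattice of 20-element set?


Power set = 2^n.
2^20 = 1048576


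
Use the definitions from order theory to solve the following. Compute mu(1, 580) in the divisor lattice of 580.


In a divisor lattice, mu(a,b) = mu(b/a) where mu is the classical Mobius function.
b/a = 580/1 = 580
Prime factorization of 580: primes [2, 5, 29]
580 is not squarefree, so mu(580) = 0


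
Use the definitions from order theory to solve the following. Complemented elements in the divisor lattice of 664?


An element a is complemented if some b has a meet b = bottom, a join b = top.
a is complemented iff gcd(a, n/a)=1, i.e. a is a unitary divisor of 664.
Complemented elements: 1, 8, 83, 664
Count: 4


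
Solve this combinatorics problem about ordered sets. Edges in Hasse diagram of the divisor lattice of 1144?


A cover relation a -< b holds when a < b with no c strictly between.
Cover relations:
  1 -< 2
  1 -< 11
  1 -< 13
  2 -< 4
  2 -< 22
  2 -< 26
  4 -< 8
  4 -< 44
  ...20 more
Total: 28


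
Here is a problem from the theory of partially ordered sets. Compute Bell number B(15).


B(n) = number of set partitions of an n-element set.
B(n) satisfies the recurrence: B(n+1) = sum_k C(n,k)*B(k).
B(15) = 1382958545


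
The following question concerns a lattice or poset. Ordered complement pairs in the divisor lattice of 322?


Complement pair (a,b): a meet b = bottom, a join b = top.
Here: gcd(a,b)=1 and lcm(a,b)=322, i.e. a*b=322 with a,b coprime.
Pairs found: (1,322), (2,161), (7,46), (14,23), ... (4 more)
Total ordered pairs: 8


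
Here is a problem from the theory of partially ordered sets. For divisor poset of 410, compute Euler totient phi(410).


phi(n) = n * prod_{p|n} (1 - 1/p).
Prime divisors of 410: [2, 5, 41]
phi(410) = 410 * (1 - 1/2) * (1 - 1/5) * (1 - 1/41)
phi(410) = 160


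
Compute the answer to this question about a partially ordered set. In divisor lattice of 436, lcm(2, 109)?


Join=lcm.
gcd(2,109)=1
lcm=218


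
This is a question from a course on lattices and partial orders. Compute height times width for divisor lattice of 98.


Height = length of longest chain minus 1; width = size of largest antichain.
A maximum chain: 1 | 7 | 49 | 98  (height 3).
A maximum antichain: {2, 7}  (width 2).
Product = 3 * 2 = 6


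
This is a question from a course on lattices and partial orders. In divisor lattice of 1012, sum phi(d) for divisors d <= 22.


Divisors of 1012 up to 22: [1, 2, 4, 11, 22]
phi values: [1, 1, 2, 10, 10]
Sum = 24


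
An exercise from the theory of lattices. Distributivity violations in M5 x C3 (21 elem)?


Distributive law: a ^ (b v c) = (a ^ b) v (a ^ c).
Check all 21^3 = 9261 ordered triples (a,b,c).
  e.g. a=(a1,0), b=(a2,0), c=(a3,0): lhs=(a1,0) != rhs=(0,0)
  e.g. a=(a1,0), b=(a2,0), c=(a3,1): lhs=(a1,0) != rhs=(0,0)
Total violating triples: 1620


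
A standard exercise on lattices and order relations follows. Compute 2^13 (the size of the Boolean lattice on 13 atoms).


Power set = 2^n.
2^13 = 8192


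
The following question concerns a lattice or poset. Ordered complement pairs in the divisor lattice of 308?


Complement pair (a,b): a meet b = bottom, a join b = top.
Here: gcd(a,b)=1 and lcm(a,b)=308, i.e. a*b=308 with a,b coprime.
Pairs found: (1,308), (4,77), (7,44), (11,28), ... (4 more)
Total ordered pairs: 8


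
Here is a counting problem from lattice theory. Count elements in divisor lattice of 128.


Divisors of 128: [1, 2, 4, 8, 16, 32, 64, 128]
Count: 8


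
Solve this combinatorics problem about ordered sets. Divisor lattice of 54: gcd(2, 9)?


Meet=gcd.
gcd(2,9)=1


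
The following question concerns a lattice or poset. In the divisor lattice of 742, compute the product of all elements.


Divisors of 742: [1, 2, 7, 14, 53, 106, 371, 742]
Product = n^(d(n)/2) = 742^(8/2)
Product = 303120718096


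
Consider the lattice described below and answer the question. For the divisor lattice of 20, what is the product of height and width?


Height = length of longest chain minus 1; width = size of largest antichain.
A maximum chain: 1 | 5 | 10 | 20  (height 3).
A maximum antichain: {2, 5}  (width 2).
Product = 3 * 2 = 6


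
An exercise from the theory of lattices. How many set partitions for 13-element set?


B(n) = number of set partitions of an n-element set.
B(n) satisfies the recurrence: B(n+1) = sum_k C(n,k)*B(k).
B(13) = 27644437


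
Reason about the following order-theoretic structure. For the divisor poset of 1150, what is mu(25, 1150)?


In a divisor lattice, mu(a,b) = mu(b/a) where mu is the classical Mobius function.
b/a = 1150/25 = 46
Prime factorization of 46: primes [2, 23]
46 is squarefree with 2 prime factor(s), so mu(46) = (-1)^2 = 1


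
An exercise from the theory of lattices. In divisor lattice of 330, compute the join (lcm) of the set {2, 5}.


In a divisor lattice, join = lcm (least common multiple).
Compute lcm iteratively: start with first element, then lcm(current, next).
Elements: [2, 5]
lcm(2,5) = 10
Final lcm = 10


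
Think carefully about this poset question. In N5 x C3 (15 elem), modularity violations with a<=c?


Modular law: if a <= c then a v (b ^ c) = (a v b) ^ c.
Check all triples (a,b,c) with a <= c among 15 elements.
  e.g. a=(a,0), b=(c,0), c=(b,0): lhs=(a,0) != rhs=(b,0)
  e.g. a=(a,0), b=(c,1), c=(b,0): lhs=(a,0) != rhs=(b,0)
Total violating triples: 18


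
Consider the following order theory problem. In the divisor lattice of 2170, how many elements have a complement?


An element a is complemented if some b has a meet b = bottom, a join b = top.
a is complemented iff gcd(a, n/a)=1, i.e. a is a unitary divisor of 2170.
Complemented elements: 1, 2, 5, 7, 10, 14, ... (10 more)
Count: 16


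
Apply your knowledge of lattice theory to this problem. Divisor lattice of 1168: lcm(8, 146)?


Join=lcm.
gcd(8,146)=2
lcm=584


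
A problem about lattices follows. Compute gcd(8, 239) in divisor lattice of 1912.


In a divisor lattice, meet = gcd (greatest common divisor).
By Euclidean algorithm or factoring: gcd(8,239) = 1


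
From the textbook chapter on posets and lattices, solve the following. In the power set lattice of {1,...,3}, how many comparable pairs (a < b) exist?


A comparable pair {a,b} has a < b or b < a in the order.
Count unordered pairs where one element is strictly below the other.
Examples: {{},{1}}, {{},{2}}, {{},{3}}, {{},{1,2}}, ...
Total comparable pairs: 19


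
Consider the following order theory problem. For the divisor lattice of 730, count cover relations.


A cover relation a -< b holds when a < b with no c strictly between.
Cover relations:
  1 -< 2
  1 -< 5
  1 -< 73
  2 -< 10
  2 -< 146
  5 -< 10
  5 -< 365
  10 -< 730
  ...4 more
Total: 12


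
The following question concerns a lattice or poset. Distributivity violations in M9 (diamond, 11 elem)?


Distributive law: a ^ (b v c) = (a ^ b) v (a ^ c).
Check all 11^3 = 1331 ordered triples (a,b,c).
  e.g. a=a1, b=a2, c=a3: lhs=a1 != rhs=0
  e.g. a=a1, b=a2, c=a4: lhs=a1 != rhs=0
Total violating triples: 504


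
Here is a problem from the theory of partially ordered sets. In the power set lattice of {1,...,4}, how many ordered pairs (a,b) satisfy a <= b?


The order relation is {(a,b) : a <= b}, reflexive so it includes (a,a).
Examples: ({},{}), ({},{1,2}), ({},{1,2,3}), ({},{1,2,3,4}), ({},{1,2,4}), ...
Total ordered pairs: 81


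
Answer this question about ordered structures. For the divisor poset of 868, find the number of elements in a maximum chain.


A chain is a totally ordered subset; we count the number of elements in a maximum chain.
Compute, for each element x, the size of the longest chain ending at x:
  1: 1
  2: 2
  7: 2
  31: 2
  4: 3
  14: 3
  ...
A maximum chain: 1 < 2 < 4 < 28 < 868
Number of elements in the longest chain: 5


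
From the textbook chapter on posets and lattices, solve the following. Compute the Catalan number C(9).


C(n) = C(2n, n) / (n+1).
C(18, 9) = 48620
C(9) = 48620 / 10 = 4862


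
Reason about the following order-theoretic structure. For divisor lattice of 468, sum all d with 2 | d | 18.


Interval [2,18] in divisors of 468: [2, 6, 18]
Sum = 26


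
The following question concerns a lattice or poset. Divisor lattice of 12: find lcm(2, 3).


In a divisor lattice, join = lcm (least common multiple).
gcd(2,3) = 1
lcm(2,3) = 2*3/gcd = 6/1 = 6


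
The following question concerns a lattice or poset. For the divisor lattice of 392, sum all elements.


sigma(n) = sum of divisors.
Divisors of 392: [1, 2, 4, 7, 8, 14, 28, 49, 56, 98, 196, 392]
Sum = 855


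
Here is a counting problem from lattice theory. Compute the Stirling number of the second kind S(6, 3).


S(n,k) = k*S(n-1,k) + S(n-1,k-1).
S(5,3) = 25, S(5,2) = 15
S(6,3) = 3*25 + 15 = 75 + 15
S(6,3) = 90


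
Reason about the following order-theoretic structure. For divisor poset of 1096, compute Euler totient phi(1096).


phi(n) = n * prod_{p|n} (1 - 1/p).
Prime divisors of 1096: [2, 137]
phi(1096) = 1096 * (1 - 1/2) * (1 - 1/137)
phi(1096) = 544


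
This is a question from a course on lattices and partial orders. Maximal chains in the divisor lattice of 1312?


A maximal chain goes from the minimum element to a maximal element via cover relations.
Counting all min-to-max paths in the cover graph.
Total maximal chains: 6


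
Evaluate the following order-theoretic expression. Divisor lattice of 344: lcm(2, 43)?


Join=lcm.
gcd(2,43)=1
lcm=86


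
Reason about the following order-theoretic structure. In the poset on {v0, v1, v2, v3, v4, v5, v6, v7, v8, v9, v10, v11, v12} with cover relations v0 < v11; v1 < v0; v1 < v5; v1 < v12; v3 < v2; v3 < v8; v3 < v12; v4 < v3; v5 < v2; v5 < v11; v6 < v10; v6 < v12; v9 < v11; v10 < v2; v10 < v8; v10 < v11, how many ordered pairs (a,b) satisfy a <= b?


The order relation is {(a,b) : a <= b}, reflexive so it includes (a,a).
Examples: (v0,v0), (v0,v11), (v1,v0), (v1,v1), (v1,v11), ...
Total ordered pairs: 37


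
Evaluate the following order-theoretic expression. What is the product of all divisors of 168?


Divisors of 168: [1, 2, 3, 4, 6, 7, 8, 12, 14, 21, 24, 28, 42, 56, 84, 168]
Product = n^(d(n)/2) = 168^(16/2)
Product = 634562281237118976


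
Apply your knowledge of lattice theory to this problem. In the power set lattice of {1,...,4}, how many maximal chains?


A maximal chain goes from the minimum element to a maximal element via cover relations.
Counting all min-to-max paths in the cover graph.
Total maximal chains: 24


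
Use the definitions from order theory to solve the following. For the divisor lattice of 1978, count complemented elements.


An element a is complemented if some b has a meet b = bottom, a join b = top.
a is complemented iff gcd(a, n/a)=1, i.e. a is a unitary divisor of 1978.
Complemented elements: 1, 2, 23, 43, 46, 86, ... (2 more)
Count: 8


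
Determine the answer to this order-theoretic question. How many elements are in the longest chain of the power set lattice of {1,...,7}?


A chain is a totally ordered subset; we count the number of elements in a maximum chain.
Compute, for each element x, the size of the longest chain ending at x:
  {}: 1
  {1}: 2
  {2}: 2
  {3}: 2
  {4}: 2
  {5}: 2
  ...
A maximum chain: {} < {1} < {1,2} < {1,2,3} < {1,2,3,4} < {1,2,3,4,5} < {1,2,3,4,5,6} < {1,2,3,4,5,6,7}
Number of elements in the longest chain: 8


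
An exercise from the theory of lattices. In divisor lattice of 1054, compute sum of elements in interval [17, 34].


Interval [17,34] in divisors of 1054: [17, 34]
Sum = 51


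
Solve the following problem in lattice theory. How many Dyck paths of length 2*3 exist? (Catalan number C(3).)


C(n) = C(2n, n) / (n+1).
C(6, 3) = 20
C(3) = 20 / 4 = 5


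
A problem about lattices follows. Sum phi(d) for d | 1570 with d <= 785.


Divisors of 1570 up to 785: [1, 2, 5, 10, 157, 314, 785]
phi values: [1, 1, 4, 4, 156, 156, 624]
Sum = 946


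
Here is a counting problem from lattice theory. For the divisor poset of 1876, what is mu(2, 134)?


In a divisor lattice, mu(a,b) = mu(b/a) where mu is the classical Mobius function.
b/a = 134/2 = 67
Prime factorization of 67: primes [67]
67 is squarefree with 1 prime factor(s), so mu(67) = (-1)^1 = -1


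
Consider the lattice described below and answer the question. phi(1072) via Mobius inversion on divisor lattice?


phi(n) = n * prod_{p|n} (1 - 1/p).
Prime divisors of 1072: [2, 67]
phi(1072) = 1072 * (1 - 1/2) * (1 - 1/67)
phi(1072) = 528


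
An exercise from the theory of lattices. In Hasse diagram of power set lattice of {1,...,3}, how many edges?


A cover relation a -< b holds when a < b with no c strictly between.
Cover relations:
  {} -< {1}
  {} -< {2}
  {} -< {3}
  {1} -< {1,2}
  {1} -< {1,3}
  {2} -< {1,2}
  {2} -< {2,3}
  {3} -< {1,3}
  ...4 more
Total: 12


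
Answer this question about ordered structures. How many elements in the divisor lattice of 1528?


Divisors of 1528: [1, 2, 4, 8, 191, 382, 764, 1528]
Count: 8


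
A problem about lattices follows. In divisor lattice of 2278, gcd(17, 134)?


Meet=gcd.
gcd(17,134)=1


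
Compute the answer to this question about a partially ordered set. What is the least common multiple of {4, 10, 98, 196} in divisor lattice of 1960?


In a divisor lattice, join = lcm (least common multiple).
Compute lcm iteratively: start with first element, then lcm(current, next).
Elements: [4, 10, 98, 196]
lcm(4,10) = 20
lcm(20,98) = 980
lcm(980,196) = 980
Final lcm = 980


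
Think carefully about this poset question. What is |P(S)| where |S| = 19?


Power set = 2^n.
2^19 = 524288


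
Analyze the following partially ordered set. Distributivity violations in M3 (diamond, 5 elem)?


Distributive law: a ^ (b v c) = (a ^ b) v (a ^ c).
Check all 5^3 = 125 ordered triples (a,b,c).
  e.g. a=a1, b=a2, c=a3: lhs=a1 != rhs=0
  e.g. a=a1, b=a3, c=a2: lhs=a1 != rhs=0
Total violating triples: 6


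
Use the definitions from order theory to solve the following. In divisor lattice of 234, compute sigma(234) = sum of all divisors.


sigma(n) = sum of divisors.
Divisors of 234: [1, 2, 3, 6, 9, 13, 18, 26, 39, 78, 117, 234]
Sum = 546


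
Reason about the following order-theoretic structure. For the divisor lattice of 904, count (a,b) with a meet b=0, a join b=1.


Complement pair (a,b): a meet b = bottom, a join b = top.
Here: gcd(a,b)=1 and lcm(a,b)=904, i.e. a*b=904 with a,b coprime.
Pairs found: (1,904), (8,113), (113,8), (904,1)
Total ordered pairs: 4


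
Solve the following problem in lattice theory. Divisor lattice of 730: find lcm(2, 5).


In a divisor lattice, join = lcm (least common multiple).
gcd(2,5) = 1
lcm(2,5) = 2*5/gcd = 10/1 = 10


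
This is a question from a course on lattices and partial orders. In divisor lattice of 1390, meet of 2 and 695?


In a divisor lattice, meet = gcd (greatest common divisor).
By Euclidean algorithm or factoring: gcd(2,695) = 1


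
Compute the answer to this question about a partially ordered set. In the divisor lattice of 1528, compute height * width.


Height = length of longest chain minus 1; width = size of largest antichain.
A maximum chain: 1 | 191 | 382 | 764 | 1528  (height 4).
A maximum antichain: {2, 191}  (width 2).
Product = 4 * 2 = 8


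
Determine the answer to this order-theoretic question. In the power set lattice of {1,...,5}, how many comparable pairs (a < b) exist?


A comparable pair {a,b} has a < b or b < a in the order.
Count unordered pairs where one element is strictly below the other.
Examples: {{},{1}}, {{},{2}}, {{},{3}}, {{},{4}}, ...
Total comparable pairs: 211


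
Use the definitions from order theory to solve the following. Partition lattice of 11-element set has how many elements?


B(n) = number of set partitions of an n-element set.
B(n) satisfies the recurrence: B(n+1) = sum_k C(n,k)*B(k).
B(11) = 678570


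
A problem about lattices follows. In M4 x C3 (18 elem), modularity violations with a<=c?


Modular law: if a <= c then a v (b ^ c) = (a v b) ^ c.
Check all triples (a,b,c) with a <= c among 18 elements.
This lattice is modular (diamonds M_m and their chain-products are modular).
Total violating triples: 0


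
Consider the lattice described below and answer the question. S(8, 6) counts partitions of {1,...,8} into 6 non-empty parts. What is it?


S(n,k) = k*S(n-1,k) + S(n-1,k-1).
S(7,6) = 21, S(7,5) = 140
S(8,6) = 6*21 + 140 = 126 + 140
S(8,6) = 266


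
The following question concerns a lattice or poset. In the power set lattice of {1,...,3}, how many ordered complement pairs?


Complement pair (a,b): a meet b = bottom, a join b = top.
Here: A intersect B = {} and A union B = {1,...,3}.
Pairs found: ({},{1,2,3}), ({1},{2,3}), ({2},{1,3}), ({3},{1,2}), ... (4 more)
Total ordered pairs: 8


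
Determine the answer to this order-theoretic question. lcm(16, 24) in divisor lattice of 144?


Join=lcm.
gcd(16,24)=8
lcm=48


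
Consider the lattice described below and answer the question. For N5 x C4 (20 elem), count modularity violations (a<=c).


Modular law: if a <= c then a v (b ^ c) = (a v b) ^ c.
Check all triples (a,b,c) with a <= c among 20 elements.
  e.g. a=(a,0), b=(c,0), c=(b,0): lhs=(a,0) != rhs=(b,0)
  e.g. a=(a,0), b=(c,1), c=(b,0): lhs=(a,0) != rhs=(b,0)
Total violating triples: 40


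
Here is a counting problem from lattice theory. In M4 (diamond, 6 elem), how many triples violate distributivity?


Distributive law: a ^ (b v c) = (a ^ b) v (a ^ c).
Check all 6^3 = 216 ordered triples (a,b,c).
  e.g. a=a1, b=a2, c=a3: lhs=a1 != rhs=0
  e.g. a=a1, b=a2, c=a4: lhs=a1 != rhs=0
Total violating triples: 24


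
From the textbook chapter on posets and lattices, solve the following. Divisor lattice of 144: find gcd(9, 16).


In a divisor lattice, meet = gcd (greatest common divisor).
By Euclidean algorithm or factoring: gcd(9,16) = 1


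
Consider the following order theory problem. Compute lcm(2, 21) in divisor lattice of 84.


In a divisor lattice, join = lcm (least common multiple).
gcd(2,21) = 1
lcm(2,21) = 2*21/gcd = 42/1 = 42


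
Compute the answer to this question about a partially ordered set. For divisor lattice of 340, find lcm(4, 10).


In a divisor lattice, join = lcm (least common multiple).
Compute lcm iteratively: start with first element, then lcm(current, next).
Elements: [4, 10]
lcm(4,10) = 20
Final lcm = 20


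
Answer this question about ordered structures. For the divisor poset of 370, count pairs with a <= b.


The order relation is {(a,b) : a <= b}, reflexive so it includes (a,a).
Examples: (1,1), (1,10), (1,185), (1,2), (1,37), ...
Total ordered pairs: 27


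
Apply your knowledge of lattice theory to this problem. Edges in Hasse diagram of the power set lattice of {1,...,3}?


A cover relation a -< b holds when a < b with no c strictly between.
Cover relations:
  {} -< {1}
  {} -< {2}
  {} -< {3}
  {1} -< {1,2}
  {1} -< {1,3}
  {2} -< {1,2}
  {2} -< {2,3}
  {3} -< {1,3}
  ...4 more
Total: 12


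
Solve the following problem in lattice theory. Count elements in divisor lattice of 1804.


Divisors of 1804: [1, 2, 4, 11, 22, 41, 44, 82, 164, 451, 902, 1804]
Count: 12


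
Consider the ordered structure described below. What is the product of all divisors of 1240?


Divisors of 1240: [1, 2, 4, 5, 8, 10, 20, 31, 40, 62, 124, 155, 248, 310, 620, 1240]
Product = n^(d(n)/2) = 1240^(16/2)
Product = 5589506702973337600000000


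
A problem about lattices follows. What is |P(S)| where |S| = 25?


Power set = 2^n.
2^25 = 33554432


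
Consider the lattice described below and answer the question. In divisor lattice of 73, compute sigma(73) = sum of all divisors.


sigma(n) = sum of divisors.
Divisors of 73: [1, 73]
Sum = 74


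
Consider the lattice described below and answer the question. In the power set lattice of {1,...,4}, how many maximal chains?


A maximal chain goes from the minimum element to a maximal element via cover relations.
Counting all min-to-max paths in the cover graph.
Total maximal chains: 24


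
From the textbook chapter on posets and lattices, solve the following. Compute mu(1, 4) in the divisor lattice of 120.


In a divisor lattice, mu(a,b) = mu(b/a) where mu is the classical Mobius function.
b/a = 4/1 = 4
Prime factorization of 4: primes [2]
4 is not squarefree, so mu(4) = 0


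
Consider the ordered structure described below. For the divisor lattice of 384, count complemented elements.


An element a is complemented if some b has a meet b = bottom, a join b = top.
a is complemented iff gcd(a, n/a)=1, i.e. a is a unitary divisor of 384.
Complemented elements: 1, 3, 128, 384
Count: 4


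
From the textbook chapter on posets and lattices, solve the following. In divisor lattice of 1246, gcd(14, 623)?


Meet=gcd.
gcd(14,623)=7


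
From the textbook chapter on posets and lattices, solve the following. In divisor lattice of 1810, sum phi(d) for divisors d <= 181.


Divisors of 1810 up to 181: [1, 2, 5, 10, 181]
phi values: [1, 1, 4, 4, 180]
Sum = 190


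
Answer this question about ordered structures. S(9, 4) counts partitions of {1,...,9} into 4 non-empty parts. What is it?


S(n,k) = k*S(n-1,k) + S(n-1,k-1).
S(8,4) = 1701, S(8,3) = 966
S(9,4) = 4*1701 + 966 = 6804 + 966
S(9,4) = 7770


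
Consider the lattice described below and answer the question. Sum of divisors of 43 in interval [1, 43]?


Interval [1,43] in divisors of 43: [1, 43]
Sum = 44


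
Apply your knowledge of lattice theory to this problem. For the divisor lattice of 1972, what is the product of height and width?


Height = length of longest chain minus 1; width = size of largest antichain.
A maximum chain: 1 | 29 | 493 | 986 | 1972  (height 4).
A maximum antichain: {4, 34, 58, 493}  (width 4).
Product = 4 * 4 = 16


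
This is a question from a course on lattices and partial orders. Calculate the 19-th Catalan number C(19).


C(n) = C(2n, n) / (n+1).
C(38, 19) = 35345263800
C(19) = 35345263800 / 20 = 1767263190


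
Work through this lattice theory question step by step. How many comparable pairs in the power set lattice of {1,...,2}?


A comparable pair {a,b} has a < b or b < a in the order.
Count unordered pairs where one element is strictly below the other.
Examples: {{},{1}}, {{},{2}}, {{},{1,2}}, {{1},{1,2}}, ...
Total comparable pairs: 5


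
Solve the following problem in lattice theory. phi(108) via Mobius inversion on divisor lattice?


phi(n) = n * prod_{p|n} (1 - 1/p).
Prime divisors of 108: [2, 3]
phi(108) = 108 * (1 - 1/2) * (1 - 1/3)
phi(108) = 36


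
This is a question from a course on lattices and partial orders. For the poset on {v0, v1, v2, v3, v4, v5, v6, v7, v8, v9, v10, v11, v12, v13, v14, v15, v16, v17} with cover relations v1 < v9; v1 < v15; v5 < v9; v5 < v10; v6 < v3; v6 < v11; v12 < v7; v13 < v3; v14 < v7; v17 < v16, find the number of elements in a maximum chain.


A chain is a totally ordered subset; we count the number of elements in a maximum chain.
Compute, for each element x, the size of the longest chain ending at x:
  v0: 1
  v1: 1
  v2: 1
  v4: 1
  v5: 1
  v6: 1
  ...
A maximum chain: v6 < v3
Number of elements in the longest chain: 2


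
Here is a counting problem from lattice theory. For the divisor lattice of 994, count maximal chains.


A maximal chain goes from the minimum element to a maximal element via cover relations.
Counting all min-to-max paths in the cover graph.
Total maximal chains: 6


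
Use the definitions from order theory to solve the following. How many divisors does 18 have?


Divisors of 18: [1, 2, 3, 6, 9, 18]
Count: 6


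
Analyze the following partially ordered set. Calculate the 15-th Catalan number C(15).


C(n) = C(2n, n) / (n+1).
C(30, 15) = 155117520
C(15) = 155117520 / 16 = 9694845


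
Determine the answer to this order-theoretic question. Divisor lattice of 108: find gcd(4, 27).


In a divisor lattice, meet = gcd (greatest common divisor).
By Euclidean algorithm or factoring: gcd(4,27) = 1


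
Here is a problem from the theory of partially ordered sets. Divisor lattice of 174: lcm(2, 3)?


Join=lcm.
gcd(2,3)=1
lcm=6


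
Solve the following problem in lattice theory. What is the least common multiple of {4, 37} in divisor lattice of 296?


In a divisor lattice, join = lcm (least common multiple).
Compute lcm iteratively: start with first element, then lcm(current, next).
Elements: [4, 37]
lcm(4,37) = 148
Final lcm = 148


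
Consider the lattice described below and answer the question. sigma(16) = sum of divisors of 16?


sigma(n) = sum of divisors.
Divisors of 16: [1, 2, 4, 8, 16]
Sum = 31


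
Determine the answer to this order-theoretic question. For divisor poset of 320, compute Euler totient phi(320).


phi(n) = n * prod_{p|n} (1 - 1/p).
Prime divisors of 320: [2, 5]
phi(320) = 320 * (1 - 1/2) * (1 - 1/5)
phi(320) = 128


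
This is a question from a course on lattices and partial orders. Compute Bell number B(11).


B(n) = number of set partitions of an n-element set.
B(n) satisfies the recurrence: B(n+1) = sum_k C(n,k)*B(k).
B(11) = 678570
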